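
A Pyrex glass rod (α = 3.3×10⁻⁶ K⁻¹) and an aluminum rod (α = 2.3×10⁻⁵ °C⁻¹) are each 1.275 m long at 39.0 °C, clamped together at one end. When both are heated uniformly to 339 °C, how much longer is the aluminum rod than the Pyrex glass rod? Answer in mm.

7.54 mm

ΔT = 300.0 K
Pyrex glass: ΔL = 3.3×10⁻⁶ × 1.275 m × 300.0 = 1.2622×10⁻³ m = 1.2622 mm
aluminum: ΔL = 2.3×10⁻⁵ × 1.275 m × 300.0 = 8.7975×10⁻³ m = 8.7975 mm
difference = 8.7975 − 1.2622 = 7.5353 mm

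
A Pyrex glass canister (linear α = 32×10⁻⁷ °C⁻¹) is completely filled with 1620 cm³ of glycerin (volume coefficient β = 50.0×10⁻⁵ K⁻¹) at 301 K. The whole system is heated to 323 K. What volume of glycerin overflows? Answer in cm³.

17.5 cm³

The canister also expands: β_container ≈ 3α = 9.6×10⁻⁶ /K
Net overflow = V₀(β_liq − 3α_cont)ΔT
β − 3α = 5.00×10⁻⁴ − 9.6×10⁻⁶ = 4.904×10⁻⁴ /K; ΔT = 22 K
ΔV = 1620 × 4.904×10⁻⁴ × 22 = 17.5 cm³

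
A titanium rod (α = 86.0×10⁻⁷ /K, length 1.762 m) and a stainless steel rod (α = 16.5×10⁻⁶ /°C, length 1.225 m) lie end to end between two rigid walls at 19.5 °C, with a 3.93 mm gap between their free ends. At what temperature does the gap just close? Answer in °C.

α₁L₁ = 1.51532×10⁻⁵ m/K, α₂L₂ = 2.02125×10⁻⁵ m/K → total 3.53657×10⁻⁵ m/K
ΔT = g/(α₁L₁+α₂L₂) = 3.93×10⁻³ / 3.53657×10⁻⁵ = 111.12 K
T = 19.5 + 111.12 = 130.62 °C

T = 131 °C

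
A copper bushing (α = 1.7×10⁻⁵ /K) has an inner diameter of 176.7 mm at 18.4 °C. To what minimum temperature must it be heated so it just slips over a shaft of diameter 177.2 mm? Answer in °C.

T = 185 °C

Required Δd = 177.2 − 176.7 = 0.5 mm
Δd = αd₀ΔT ⇒ ΔT = Δd/(αd₀) = 0.5 / (1.7×10⁻⁵ × 176.7) = 166.45 K
T_min = 18.4 + 166.45 = 184.85 °C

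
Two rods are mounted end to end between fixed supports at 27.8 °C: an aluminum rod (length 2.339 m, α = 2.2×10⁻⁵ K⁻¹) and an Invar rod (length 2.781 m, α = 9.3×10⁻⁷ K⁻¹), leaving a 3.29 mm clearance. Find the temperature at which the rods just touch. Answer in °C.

T = 88.7 °C

Gap closes when ΔL₁ + ΔL₂ = 3.29 mm = 3.29×10⁻³ m
(α₁L₁ + α₂L₂)ΔT = g
α₁L₁ + α₂L₂ = 2.2×10⁻⁵×2.339 + 9.3×10⁻⁷×2.781 = 5.404433×10⁻⁵ m/K
ΔT = 3.29×10⁻³ / 5.404433×10⁻⁵ = 60.876 K
T = 27.8 + 60.876 = 88.676 °C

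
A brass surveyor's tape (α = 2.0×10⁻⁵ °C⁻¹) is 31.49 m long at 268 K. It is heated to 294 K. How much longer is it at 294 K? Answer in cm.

|ΔT| = |294 − 268| = 26 K
ΔL = αL₀ΔT = (2.0×10⁻⁵)(31.49)(26) = 1.64×10⁻² m

ΔL = 1.64 cm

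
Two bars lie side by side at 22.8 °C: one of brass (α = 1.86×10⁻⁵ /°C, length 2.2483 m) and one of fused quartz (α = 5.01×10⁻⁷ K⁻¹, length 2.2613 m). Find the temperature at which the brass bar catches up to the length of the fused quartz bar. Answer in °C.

T = 342.3 °C

Equal length when α₁L₁ΔT − α₂L₂ΔT = L₂ − L₁ = 1.30×10⁻² m
α₁L₁ = 4.181838×10⁻⁵, α₂L₂ = 1.1329113×10⁻⁶ → Δ(αL) = 4.06854687×10⁻⁵ m/K
ΔT = 1.30×10⁻² / 4.06854687×10⁻⁵ = 319.524 K, so T = 22.8 + 319.524 = 342.324 °C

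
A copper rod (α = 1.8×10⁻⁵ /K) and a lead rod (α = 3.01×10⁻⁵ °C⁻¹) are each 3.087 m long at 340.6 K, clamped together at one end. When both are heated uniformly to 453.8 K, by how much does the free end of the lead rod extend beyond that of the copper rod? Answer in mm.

ΔT = 113.2 K
copper: ΔL = 1.8×10⁻⁵ × 3.087 m × 113.2 = 6.2901×10⁻³ m = 6.2901 mm
lead: ΔL = 3.01×10⁻⁵ × 3.087 m × 113.2 = 1.0518×10⁻² m = 10.518 mm
difference = 10.518 − 6.2901 = 4.2279 mm

4.23 mm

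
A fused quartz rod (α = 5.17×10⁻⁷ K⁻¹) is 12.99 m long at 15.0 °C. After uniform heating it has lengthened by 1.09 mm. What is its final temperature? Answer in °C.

ΔL = αL₀ΔT ⇒ ΔT = ΔL / (αL₀)
ΔT = 1.09×10⁻³ m / (5.17×10⁻⁷ × 12.99 m) = 162.30 K
T = 15.0 + 162.30 = 177.30 °C

T = 177 °C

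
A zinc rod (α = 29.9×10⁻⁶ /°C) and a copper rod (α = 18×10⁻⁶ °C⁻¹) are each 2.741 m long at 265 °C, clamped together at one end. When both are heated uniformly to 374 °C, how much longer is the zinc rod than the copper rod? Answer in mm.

ΔT = 109 K
zinc: ΔL = 29.9×10⁻⁶ × 2.741 m × 109 = 8.9332×10⁻³ m = 8.9332 mm
copper: ΔL = 18×10⁻⁶ × 2.741 m × 109 = 5.3778×10⁻³ m = 5.3778 mm
difference = 8.9332 − 5.3778 = 3.5554 mm

3.56 mm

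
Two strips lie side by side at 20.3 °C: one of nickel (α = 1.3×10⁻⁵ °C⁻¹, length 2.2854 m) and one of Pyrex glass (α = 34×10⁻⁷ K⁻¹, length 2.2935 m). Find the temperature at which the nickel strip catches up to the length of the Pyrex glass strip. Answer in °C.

T = 390.0 °C

L₁(1 + α₁ΔT) = L₂(1 + α₂ΔT) ⇒ ΔT = (L₂ − L₁)/(α₁L₁ − α₂L₂)
L₂ − L₁ = 2.2935 − 2.2854 = 8.10×10⁻³ m
α₁L₁ − α₂L₂ = 1.3×10⁻⁵×2.2854 − 34×10⁻⁷×2.2935 = 2.19123×10⁻⁵ m/K
ΔT = 8.10×10⁻³ / 2.19123×10⁻⁵ = 369.655 K
T = 20.3 + 369.655 = 389.955 °C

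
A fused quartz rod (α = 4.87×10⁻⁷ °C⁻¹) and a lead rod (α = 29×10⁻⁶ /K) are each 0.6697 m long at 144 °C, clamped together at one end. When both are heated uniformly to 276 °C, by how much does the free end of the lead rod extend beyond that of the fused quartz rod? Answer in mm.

ΔT = 132 K
fused quartz: ΔL = 4.87×10⁻⁷ × 0.6697 m × 132 = 4.3051×10⁻⁵ m = 0.043051 mm
lead: ΔL = 29×10⁻⁶ × 0.6697 m × 132 = 2.5636×10⁻³ m = 2.5636 mm
difference = 2.5636 − 0.043051 = 2.520549 mm

2.52 mm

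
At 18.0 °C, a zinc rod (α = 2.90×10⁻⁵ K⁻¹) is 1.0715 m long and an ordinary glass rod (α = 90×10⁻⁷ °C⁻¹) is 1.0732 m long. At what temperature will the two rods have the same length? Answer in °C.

Equal length when α₁L₁ΔT − α₂L₂ΔT = L₂ − L₁ = 1.70×10⁻³ m
α₁L₁ = 3.10735×10⁻⁵, α₂L₂ = 9.6588×10⁻⁶ → Δ(αL) = 2.14147×10⁻⁵ m/K
ΔT = 1.70×10⁻³ / 2.14147×10⁻⁵ = 79.3847 K, so T = 18.0 + 79.3847 = 97.3847 °C

T = 97.38 °C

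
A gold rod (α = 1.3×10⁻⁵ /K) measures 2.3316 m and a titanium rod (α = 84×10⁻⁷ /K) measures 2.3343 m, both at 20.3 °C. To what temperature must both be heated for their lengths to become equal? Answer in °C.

L₁(1 + α₁ΔT) = L₂(1 + α₂ΔT) ⇒ ΔT = (L₂ − L₁)/(α₁L₁ − α₂L₂)
L₂ − L₁ = 2.3343 − 2.3316 = 2.70×10⁻³ m
α₁L₁ − α₂L₂ = 1.3×10⁻⁵×2.3316 − 84×10⁻⁷×2.3343 = 1.070268×10⁻⁵ m/K
ΔT = 2.70×10⁻³ / 1.070268×10⁻⁵ = 252.273 K
T = 20.3 + 252.273 = 272.573 °C

T = 272.6 °C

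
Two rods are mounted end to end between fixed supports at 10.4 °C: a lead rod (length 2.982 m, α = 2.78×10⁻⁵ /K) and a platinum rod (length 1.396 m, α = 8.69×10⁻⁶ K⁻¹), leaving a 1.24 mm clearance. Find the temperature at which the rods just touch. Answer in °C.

T = 23.4 °C

Gap closes when ΔL₁ + ΔL₂ = 1.24 mm = 1.24×10⁻³ m
(α₁L₁ + α₂L₂)ΔT = g
α₁L₁ + α₂L₂ = 2.78×10⁻⁵×2.982 + 8.69×10⁻⁶×1.396 = 9.503084×10⁻⁵ m/K
ΔT = 1.24×10⁻³ / 9.503084×10⁻⁵ = 13.048 K
T = 10.4 + 13.048 = 23.448 °C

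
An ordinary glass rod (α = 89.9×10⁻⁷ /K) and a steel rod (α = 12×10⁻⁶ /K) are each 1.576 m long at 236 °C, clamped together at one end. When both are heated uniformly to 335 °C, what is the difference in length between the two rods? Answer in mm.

0.470 mm

ΔT = 99 K
ordinary glass: ΔL = 89.9×10⁻⁷ × 1.576 m × 99 = 1.4027×10⁻³ m = 1.4027 mm
steel: ΔL = 12×10⁻⁶ × 1.576 m × 99 = 1.8723×10⁻³ m = 1.8723 mm
difference = 1.8723 − 1.4027 = 0.4696 mm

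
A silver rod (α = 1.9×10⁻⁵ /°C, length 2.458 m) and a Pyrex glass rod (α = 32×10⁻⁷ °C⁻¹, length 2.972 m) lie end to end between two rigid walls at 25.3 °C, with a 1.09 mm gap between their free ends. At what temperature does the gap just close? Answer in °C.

α₁L₁ = 4.6702×10⁻⁵ m/K, α₂L₂ = 9.5104×10⁻⁶ m/K → total 5.62124×10⁻⁵ m/K
ΔT = g/(α₁L₁+α₂L₂) = 1.09×10⁻³ / 5.62124×10⁻⁵ = 19.391 K
T = 25.3 + 19.391 = 44.691 °C

T = 44.7 °C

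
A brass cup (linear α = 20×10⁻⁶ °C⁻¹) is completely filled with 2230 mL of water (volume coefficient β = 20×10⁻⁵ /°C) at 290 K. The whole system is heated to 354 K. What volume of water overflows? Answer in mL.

The cup also expands: β_container ≈ 3α = 6.0×10⁻⁵ /K
Net overflow = V₀(β_liq − 3α_cont)ΔT
β − 3α = 2.00×10⁻⁴ − 6.0×10⁻⁵ = 1.40×10⁻⁴ /K; ΔT = 64 K
ΔV = 2230 × 1.40×10⁻⁴ × 64 = 20.0 mL

20.0 mL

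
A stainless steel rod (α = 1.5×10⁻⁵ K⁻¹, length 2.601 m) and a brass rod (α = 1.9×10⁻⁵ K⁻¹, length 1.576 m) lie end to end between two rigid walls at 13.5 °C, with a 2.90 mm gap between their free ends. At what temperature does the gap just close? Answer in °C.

T = 55.6 °C

α₁L₁ = 3.9015×10⁻⁵ m/K, α₂L₂ = 2.9944×10⁻⁵ m/K → total 6.8959×10⁻⁵ m/K
ΔT = g/(α₁L₁+α₂L₂) = 2.90×10⁻³ / 6.8959×10⁻⁵ = 42.054 K
T = 13.5 + 42.054 = 55.554 °C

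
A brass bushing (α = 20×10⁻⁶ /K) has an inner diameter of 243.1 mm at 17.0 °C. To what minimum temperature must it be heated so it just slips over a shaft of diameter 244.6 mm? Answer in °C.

T = 326 °C

Required Δd = 244.6 − 243.1 = 1.5 mm
Δd = αd₀ΔT ⇒ ΔT = Δd/(αd₀) = 1.5 / (20×10⁻⁶ × 243.1) = 308.52 K
T_min = 17.0 + 308.52 = 325.52 °C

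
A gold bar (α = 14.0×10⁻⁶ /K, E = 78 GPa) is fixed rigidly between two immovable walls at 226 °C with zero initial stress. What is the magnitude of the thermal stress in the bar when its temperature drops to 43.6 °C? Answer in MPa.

Fully constrained: the free strain ε = αΔT is blocked, so σ = Eε = EαΔT.
|ΔT| = 182.4 K
σ = 78.0×10⁹ × 14.0×10⁻⁶ × 182.4 = 1.99×10⁸ Pa

σ = 199 MPa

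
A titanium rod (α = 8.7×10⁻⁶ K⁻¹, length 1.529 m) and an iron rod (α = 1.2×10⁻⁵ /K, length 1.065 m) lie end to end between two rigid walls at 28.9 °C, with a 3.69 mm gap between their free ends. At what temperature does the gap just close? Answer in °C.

α₁L₁ = 1.33023×10⁻⁵ m/K, α₂L₂ = 1.278×10⁻⁵ m/K → total 2.60823×10⁻⁵ m/K
ΔT = g/(α₁L₁+α₂L₂) = 3.69×10⁻³ / 2.60823×10⁻⁵ = 141.48 K
T = 28.9 + 141.48 = 170.38 °C

T = 170 °C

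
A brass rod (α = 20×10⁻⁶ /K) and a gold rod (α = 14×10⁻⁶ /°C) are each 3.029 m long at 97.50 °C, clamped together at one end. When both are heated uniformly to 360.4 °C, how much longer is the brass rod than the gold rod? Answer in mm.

4.78 mm

ΔT = 262.90 K
brass: ΔL = 20×10⁻⁶ × 3.029 m × 262.90 = 1.5926×10⁻² m = 15.926 mm
gold: ΔL = 14×10⁻⁶ × 3.029 m × 262.90 = 1.1149×10⁻² m = 11.149 mm
difference = 15.926 − 11.149 = 4.777 mm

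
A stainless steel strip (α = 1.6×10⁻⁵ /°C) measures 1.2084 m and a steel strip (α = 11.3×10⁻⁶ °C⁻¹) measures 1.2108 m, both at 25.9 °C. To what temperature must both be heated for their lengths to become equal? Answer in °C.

Equal length when α₁L₁ΔT − α₂L₂ΔT = L₂ − L₁ = 2.40×10⁻³ m
α₁L₁ = 1.93344×10⁻⁵, α₂L₂ = 1.368204×10⁻⁵ → Δ(αL) = 5.65236×10⁻⁶ m/K
ΔT = 2.40×10⁻³ / 5.65236×10⁻⁶ = 424.601 K, so T = 25.9 + 424.601 = 450.501 °C

T = 450.5 °C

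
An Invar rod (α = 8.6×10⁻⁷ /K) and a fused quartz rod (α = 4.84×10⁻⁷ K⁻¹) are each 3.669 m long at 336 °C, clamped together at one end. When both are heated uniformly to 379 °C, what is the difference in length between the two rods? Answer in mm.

0.0593 mm

ΔT = 43 K
Invar: ΔL = 8.6×10⁻⁷ × 3.669 m × 43 = 1.3568×10⁻⁴ m = 0.13568 mm
fused quartz: ΔL = 4.84×10⁻⁷ × 3.669 m × 43 = 7.6359×10⁻⁵ m = 0.076359 mm
difference = 0.13568 − 0.076359 = 0.059321 mm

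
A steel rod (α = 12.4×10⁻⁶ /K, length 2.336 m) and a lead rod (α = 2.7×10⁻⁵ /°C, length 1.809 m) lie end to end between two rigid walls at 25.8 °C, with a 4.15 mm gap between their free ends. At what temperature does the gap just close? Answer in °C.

α₁L₁ = 2.89664×10⁻⁵ m/K, α₂L₂ = 4.8843×10⁻⁵ m/K → total 7.78094×10⁻⁵ m/K
ΔT = g/(α₁L₁+α₂L₂) = 4.15×10⁻³ / 7.78094×10⁻⁵ = 53.335 K
T = 25.8 + 53.335 = 79.135 °C

T = 79.1 °C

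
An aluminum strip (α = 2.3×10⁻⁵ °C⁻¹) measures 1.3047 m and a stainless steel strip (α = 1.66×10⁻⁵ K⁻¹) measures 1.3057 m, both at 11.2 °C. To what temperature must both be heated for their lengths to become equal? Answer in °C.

T = 131.2 °C

L₁(1 + α₁ΔT) = L₂(1 + α₂ΔT) ⇒ ΔT = (L₂ − L₁)/(α₁L₁ − α₂L₂)
L₂ − L₁ = 1.3057 − 1.3047 = 1.00×10⁻³ m
α₁L₁ − α₂L₂ = 2.3×10⁻⁵×1.3047 − 1.66×10⁻⁵×1.3057 = 8.33348×10⁻⁶ m/K
ΔT = 1.00×10⁻³ / 8.33348×10⁻⁶ = 119.998 K
T = 11.2 + 119.998 = 131.198 °C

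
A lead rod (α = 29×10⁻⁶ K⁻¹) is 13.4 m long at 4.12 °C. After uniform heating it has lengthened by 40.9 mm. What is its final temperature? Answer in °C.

T = 109 °C

ΔL = αL₀ΔT ⇒ ΔT = ΔL / (αL₀)
ΔT = 40.9×10⁻³ m / (29×10⁻⁶ × 13.4 m) = 105.25 K
T = 4.12 + 105.25 = 109.37 °C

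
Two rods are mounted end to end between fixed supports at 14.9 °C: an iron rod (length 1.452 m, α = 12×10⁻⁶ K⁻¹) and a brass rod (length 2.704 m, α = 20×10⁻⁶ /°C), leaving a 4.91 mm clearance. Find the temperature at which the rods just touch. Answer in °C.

T = 83.6 °C

Gap closes when ΔL₁ + ΔL₂ = 4.91 mm = 4.91×10⁻³ m
(α₁L₁ + α₂L₂)ΔT = g
α₁L₁ + α₂L₂ = 12×10⁻⁶×1.452 + 20×10⁻⁶×2.704 = 7.1504×10⁻⁵ m/K
ΔT = 4.91×10⁻³ / 7.1504×10⁻⁵ = 68.667 K
T = 14.9 + 68.667 = 83.567 °C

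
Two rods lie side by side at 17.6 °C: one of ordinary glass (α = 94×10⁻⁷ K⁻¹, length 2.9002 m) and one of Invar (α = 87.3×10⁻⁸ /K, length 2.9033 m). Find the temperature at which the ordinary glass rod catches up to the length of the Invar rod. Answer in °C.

L₁(1 + α₁ΔT) = L₂(1 + α₂ΔT) ⇒ ΔT = (L₂ − L₁)/(α₁L₁ − α₂L₂)
L₂ − L₁ = 2.9033 − 2.9002 = 3.10×10⁻³ m
α₁L₁ − α₂L₂ = 94×10⁻⁷×2.9002 − 87.3×10⁻⁸×2.9033 = 2.47272991×10⁻⁵ m/K
ΔT = 3.10×10⁻³ / 2.47272991×10⁻⁵ = 125.368 K
T = 17.6 + 125.368 = 142.968 °C

T = 143.0 °C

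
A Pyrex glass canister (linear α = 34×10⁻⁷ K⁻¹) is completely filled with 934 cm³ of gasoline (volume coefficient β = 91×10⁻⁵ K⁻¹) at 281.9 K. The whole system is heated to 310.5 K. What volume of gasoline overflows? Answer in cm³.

24.0 cm³

The canister also expands: β_container ≈ 3α = 1.02×10⁻⁵ /K
Net overflow = V₀(β_liq − 3α_cont)ΔT
β − 3α = 9.10×10⁻⁴ − 1.02×10⁻⁵ = 8.998×10⁻⁴ /K; ΔT = 28.6 K
ΔV = 934 × 8.998×10⁻⁴ × 28.6 = 24.0 cm³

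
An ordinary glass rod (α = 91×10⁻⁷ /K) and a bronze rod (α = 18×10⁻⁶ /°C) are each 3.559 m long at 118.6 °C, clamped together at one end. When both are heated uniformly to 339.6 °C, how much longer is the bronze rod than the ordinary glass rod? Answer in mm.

ΔT = 221.0 K
ordinary glass: ΔL = 91×10⁻⁷ × 3.559 m × 221.0 = 7.1575×10⁻³ m = 7.1575 mm
bronze: ΔL = 18×10⁻⁶ × 3.559 m × 221.0 = 1.4158×10⁻² m = 14.158 mm
difference = 14.158 − 7.1575 = 7.0005 mm

7.00 mm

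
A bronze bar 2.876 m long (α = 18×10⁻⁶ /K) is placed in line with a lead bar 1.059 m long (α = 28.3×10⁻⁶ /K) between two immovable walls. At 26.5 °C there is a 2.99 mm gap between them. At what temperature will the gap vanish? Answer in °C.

Gap closes when ΔL₁ + ΔL₂ = 2.99 mm = 2.99×10⁻³ m
(α₁L₁ + α₂L₂)ΔT = g
α₁L₁ + α₂L₂ = 18×10⁻⁶×2.876 + 28.3×10⁻⁶×1.059 = 8.17377×10⁻⁵ m/K
ΔT = 2.99×10⁻³ / 8.17377×10⁻⁵ = 36.580 K
T = 26.5 + 36.580 = 63.080 °C

T = 63.1 °C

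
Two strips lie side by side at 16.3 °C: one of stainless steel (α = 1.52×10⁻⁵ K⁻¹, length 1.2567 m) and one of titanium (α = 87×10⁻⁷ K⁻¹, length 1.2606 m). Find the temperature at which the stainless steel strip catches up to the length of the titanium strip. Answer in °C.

Equal length when α₁L₁ΔT − α₂L₂ΔT = L₂ − L₁ = 3.90×10⁻³ m
α₁L₁ = 1.910184×10⁻⁵, α₂L₂ = 1.096722×10⁻⁵ → Δ(αL) = 8.13462×10⁻⁶ m/K
ΔT = 3.90×10⁻³ / 8.13462×10⁻⁶ = 479.432 K, so T = 16.3 + 479.432 = 495.732 °C

T = 495.7 °C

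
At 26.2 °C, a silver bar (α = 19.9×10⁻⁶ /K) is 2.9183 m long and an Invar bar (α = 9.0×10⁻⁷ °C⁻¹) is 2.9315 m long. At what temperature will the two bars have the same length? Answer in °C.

Equal length when α₁L₁ΔT − α₂L₂ΔT = L₂ − L₁ = 1.32×10⁻² m
α₁L₁ = 5.807417×10⁻⁵, α₂L₂ = 2.63835×10⁻⁶ → Δ(αL) = 5.543582×10⁻⁵ m/K
ΔT = 1.32×10⁻² / 5.543582×10⁻⁵ = 238.113 K, so T = 26.2 + 238.113 = 264.313 °C

T = 264.3 °C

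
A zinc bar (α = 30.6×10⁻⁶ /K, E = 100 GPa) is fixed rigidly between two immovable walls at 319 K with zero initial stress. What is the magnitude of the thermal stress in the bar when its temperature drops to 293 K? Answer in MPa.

σ = 79.6 MPa

Fully constrained: the free strain ε = αΔT is blocked, so σ = Eε = EαΔT.
|ΔT| = 26 K
σ = 100×10⁹ × 30.6×10⁻⁶ × 26 = 7.96×10⁷ Pa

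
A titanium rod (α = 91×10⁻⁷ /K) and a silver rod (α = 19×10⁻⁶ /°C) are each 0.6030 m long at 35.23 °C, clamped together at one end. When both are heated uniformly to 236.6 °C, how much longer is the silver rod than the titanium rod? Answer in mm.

1.20 mm

ΔT = 201.37 K
titanium: ΔL = 91×10⁻⁷ × 0.6030 m × 201.37 = 1.1050×10⁻³ m = 1.1050 mm
silver: ΔL = 19×10⁻⁶ × 0.6030 m × 201.37 = 2.3071×10⁻³ m = 2.3071 mm
difference = 2.3071 − 1.1050 = 1.2021 mm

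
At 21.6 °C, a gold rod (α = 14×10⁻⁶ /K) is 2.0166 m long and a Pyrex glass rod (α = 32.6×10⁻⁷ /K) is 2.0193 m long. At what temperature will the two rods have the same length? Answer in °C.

L₁(1 + α₁ΔT) = L₂(1 + α₂ΔT) ⇒ ΔT = (L₂ − L₁)/(α₁L₁ − α₂L₂)
L₂ − L₁ = 2.0193 − 2.0166 = 2.70×10⁻³ m
α₁L₁ − α₂L₂ = 14×10⁻⁶×2.0166 − 32.6×10⁻⁷×2.0193 = 2.1649482×10⁻⁵ m/K
ΔT = 2.70×10⁻³ / 2.1649482×10⁻⁵ = 124.714 K
T = 21.6 + 124.714 = 146.314 °C

T = 146.3 °C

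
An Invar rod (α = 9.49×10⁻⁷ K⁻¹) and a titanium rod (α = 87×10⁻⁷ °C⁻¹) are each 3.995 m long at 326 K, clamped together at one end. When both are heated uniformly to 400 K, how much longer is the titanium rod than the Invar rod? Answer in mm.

ΔT = 74 K
Invar: ΔL = 9.49×10⁻⁷ × 3.995 m × 74 = 2.8055×10⁻⁴ m = 0.28055 mm
titanium: ΔL = 87×10⁻⁷ × 3.995 m × 74 = 2.5720×10⁻³ m = 2.5720 mm
difference = 2.5720 − 0.28055 = 2.29145 mm

2.29 mm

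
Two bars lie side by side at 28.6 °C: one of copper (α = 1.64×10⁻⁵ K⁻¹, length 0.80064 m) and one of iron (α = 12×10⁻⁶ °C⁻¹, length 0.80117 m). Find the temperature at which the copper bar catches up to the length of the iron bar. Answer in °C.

T = 179.3 °C

L₁(1 + α₁ΔT) = L₂(1 + α₂ΔT) ⇒ ΔT = (L₂ − L₁)/(α₁L₁ − α₂L₂)
L₂ − L₁ = 0.80117 − 0.80064 = 5.30×10⁻⁴ m
α₁L₁ − α₂L₂ = 1.64×10⁻⁵×0.80064 − 12×10⁻⁶×0.80117 = 3.516456×10⁻⁶ m/K
ΔT = 5.30×10⁻⁴ / 3.516456×10⁻⁶ = 150.720 K
T = 28.6 + 150.720 = 179.320 °C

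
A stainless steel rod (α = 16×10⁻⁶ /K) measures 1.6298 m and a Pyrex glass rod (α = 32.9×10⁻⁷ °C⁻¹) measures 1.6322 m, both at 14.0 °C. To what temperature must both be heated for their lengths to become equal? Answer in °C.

Equal length when α₁L₁ΔT − α₂L₂ΔT = L₂ − L₁ = 2.40×10⁻³ m
α₁L₁ = 2.60768×10⁻⁵, α₂L₂ = 5.369938×10⁻⁶ → Δ(αL) = 2.0706862×10⁻⁵ m/K
ΔT = 2.40×10⁻³ / 2.0706862×10⁻⁵ = 115.904 K, so T = 14.0 + 115.904 = 129.904 °C

T = 129.9 °C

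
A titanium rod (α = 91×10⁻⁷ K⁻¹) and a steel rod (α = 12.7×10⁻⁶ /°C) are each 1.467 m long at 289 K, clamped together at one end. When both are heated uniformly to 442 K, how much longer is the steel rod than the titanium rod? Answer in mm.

0.808 mm

ΔT = 153 K
titanium: ΔL = 91×10⁻⁷ × 1.467 m × 153 = 2.0425×10⁻³ m = 2.0425 mm
steel: ΔL = 12.7×10⁻⁶ × 1.467 m × 153 = 2.8505×10⁻³ m = 2.8505 mm
difference = 2.8505 − 2.0425 = 0.8080 mm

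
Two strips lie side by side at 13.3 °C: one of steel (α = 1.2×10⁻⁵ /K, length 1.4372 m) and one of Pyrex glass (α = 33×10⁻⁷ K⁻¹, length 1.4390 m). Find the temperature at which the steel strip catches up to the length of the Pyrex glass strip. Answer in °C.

T = 157.3 °C

L₁(1 + α₁ΔT) = L₂(1 + α₂ΔT) ⇒ ΔT = (L₂ − L₁)/(α₁L₁ − α₂L₂)
L₂ − L₁ = 1.4390 − 1.4372 = 1.80×10⁻³ m
α₁L₁ − α₂L₂ = 1.2×10⁻⁵×1.4372 − 33×10⁻⁷×1.4390 = 1.24977×10⁻⁵ m/K
ΔT = 1.80×10⁻³ / 1.24977×10⁻⁵ = 144.027 K
T = 13.3 + 144.027 = 157.327 °C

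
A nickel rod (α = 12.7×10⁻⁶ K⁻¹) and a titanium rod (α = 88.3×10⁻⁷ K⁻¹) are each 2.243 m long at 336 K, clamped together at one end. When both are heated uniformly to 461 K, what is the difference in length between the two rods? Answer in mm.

ΔT = 125 K
nickel: ΔL = 12.7×10⁻⁶ × 2.243 m × 125 = 3.5608×10⁻³ m = 3.5608 mm
titanium: ΔL = 88.3×10⁻⁷ × 2.243 m × 125 = 2.4757×10⁻³ m = 2.4757 mm
difference = 3.5608 − 2.4757 = 1.0851 mm

1.09 mm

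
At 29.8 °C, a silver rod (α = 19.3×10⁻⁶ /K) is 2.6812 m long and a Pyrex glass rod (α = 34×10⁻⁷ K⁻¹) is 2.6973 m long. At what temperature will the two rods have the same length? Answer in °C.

T = 407.9 °C

L₁(1 + α₁ΔT) = L₂(1 + α₂ΔT) ⇒ ΔT = (L₂ − L₁)/(α₁L₁ − α₂L₂)
L₂ − L₁ = 2.6973 − 2.6812 = 1.61×10⁻² m
α₁L₁ − α₂L₂ = 19.3×10⁻⁶×2.6812 − 34×10⁻⁷×2.6973 = 4.257634×10⁻⁵ m/K
ΔT = 1.61×10⁻² / 4.257634×10⁻⁵ = 378.144 K
T = 29.8 + 378.144 = 407.944 °C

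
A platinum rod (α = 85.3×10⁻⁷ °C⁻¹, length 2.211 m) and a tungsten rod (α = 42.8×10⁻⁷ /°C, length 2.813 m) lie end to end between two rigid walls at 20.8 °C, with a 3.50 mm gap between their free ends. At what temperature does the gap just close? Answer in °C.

T = 134 °C

Gap closes when ΔL₁ + ΔL₂ = 3.50 mm = 3.50×10⁻³ m
(α₁L₁ + α₂L₂)ΔT = g
α₁L₁ + α₂L₂ = 85.3×10⁻⁷×2.211 + 42.8×10⁻⁷×2.813 = 3.089947×10⁻⁵ m/K
ΔT = 3.50×10⁻³ / 3.089947×10⁻⁵ = 113.27 K
T = 20.8 + 113.27 = 134.07 °C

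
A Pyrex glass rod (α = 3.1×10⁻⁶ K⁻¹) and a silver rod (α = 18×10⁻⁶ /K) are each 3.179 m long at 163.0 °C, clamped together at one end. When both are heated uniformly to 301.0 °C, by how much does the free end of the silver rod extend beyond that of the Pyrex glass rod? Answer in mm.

6.54 mm

ΔT = 138.0 K
Pyrex glass: ΔL = 3.1×10⁻⁶ × 3.179 m × 138.0 = 1.3600×10⁻³ m = 1.3600 mm
silver: ΔL = 18×10⁻⁶ × 3.179 m × 138.0 = 7.8966×10⁻³ m = 7.8966 mm
difference = 7.8966 − 1.3600 = 6.5366 mm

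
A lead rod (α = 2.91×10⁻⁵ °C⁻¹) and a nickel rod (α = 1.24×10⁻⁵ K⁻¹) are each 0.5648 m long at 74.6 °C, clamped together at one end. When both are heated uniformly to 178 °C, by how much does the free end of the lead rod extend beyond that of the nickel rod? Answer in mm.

0.975 mm

ΔT = 103.4 K
lead: ΔL = 2.91×10⁻⁵ × 0.5648 m × 103.4 = 1.6994×10⁻³ m = 1.6994 mm
nickel: ΔL = 1.24×10⁻⁵ × 0.5648 m × 103.4 = 7.2416×10⁻⁴ m = 0.72416 mm
difference = 1.6994 − 0.72416 = 0.97524 mm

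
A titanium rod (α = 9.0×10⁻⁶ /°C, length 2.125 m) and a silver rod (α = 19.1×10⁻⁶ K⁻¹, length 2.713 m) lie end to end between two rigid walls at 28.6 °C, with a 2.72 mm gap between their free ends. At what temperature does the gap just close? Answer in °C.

T = 66.9 °C

Gap closes when ΔL₁ + ΔL₂ = 2.72 mm = 2.72×10⁻³ m
(α₁L₁ + α₂L₂)ΔT = g
α₁L₁ + α₂L₂ = 9.0×10⁻⁶×2.125 + 19.1×10⁻⁶×2.713 = 7.09433×10⁻⁵ m/K
ΔT = 2.72×10⁻³ / 7.09433×10⁻⁵ = 38.340 K
T = 28.6 + 38.340 = 66.940 °C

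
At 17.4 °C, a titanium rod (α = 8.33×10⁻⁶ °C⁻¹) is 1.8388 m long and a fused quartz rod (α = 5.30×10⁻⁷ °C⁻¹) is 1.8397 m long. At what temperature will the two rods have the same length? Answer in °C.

T = 80.15 °C

Equal length when α₁L₁ΔT − α₂L₂ΔT = L₂ − L₁ = 9.00×10⁻⁴ m
α₁L₁ = 1.5317204×10⁻⁵, α₂L₂ = 9.75041×10⁻⁷ → Δ(αL) = 1.4342163×10⁻⁵ m/K
ΔT = 9.00×10⁻⁴ / 1.4342163×10⁻⁵ = 62.7520 K, so T = 17.4 + 62.7520 = 80.1520 °C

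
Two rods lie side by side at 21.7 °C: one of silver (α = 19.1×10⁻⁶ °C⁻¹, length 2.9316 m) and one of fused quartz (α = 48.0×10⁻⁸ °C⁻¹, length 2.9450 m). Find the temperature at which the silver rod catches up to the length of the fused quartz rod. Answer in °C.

T = 267.2 °C

L₁(1 + α₁ΔT) = L₂(1 + α₂ΔT) ⇒ ΔT = (L₂ − L₁)/(α₁L₁ − α₂L₂)
L₂ − L₁ = 2.9450 − 2.9316 = 1.34×10⁻² m
α₁L₁ − α₂L₂ = 19.1×10⁻⁶×2.9316 − 48.0×10⁻⁸×2.9450 = 5.457996×10⁻⁵ m/K
ΔT = 1.34×10⁻² / 5.457996×10⁻⁵ = 245.511 K
T = 21.7 + 245.511 = 267.211 °C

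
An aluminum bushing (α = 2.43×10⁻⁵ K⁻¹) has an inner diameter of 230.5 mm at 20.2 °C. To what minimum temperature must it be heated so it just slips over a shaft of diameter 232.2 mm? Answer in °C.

T = 324 °C

Required Δd = 232.2 − 230.5 = 1.7 mm
Δd = αd₀ΔT ⇒ ΔT = Δd/(αd₀) = 1.7 / (2.43×10⁻⁵ × 230.5) = 303.51 K
T_min = 20.2 + 303.51 = 323.71 °C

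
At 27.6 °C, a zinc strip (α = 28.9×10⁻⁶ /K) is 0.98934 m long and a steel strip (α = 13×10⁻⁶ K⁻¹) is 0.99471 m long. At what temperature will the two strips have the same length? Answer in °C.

T = 370.5 °C

L₁(1 + α₁ΔT) = L₂(1 + α₂ΔT) ⇒ ΔT = (L₂ − L₁)/(α₁L₁ − α₂L₂)
L₂ − L₁ = 0.99471 − 0.98934 = 5.37×10⁻³ m
α₁L₁ − α₂L₂ = 28.9×10⁻⁶×0.98934 − 13×10⁻⁶×0.99471 = 1.5660696×10⁻⁵ m/K
ΔT = 5.37×10⁻³ / 1.5660696×10⁻⁵ = 342.897 K
T = 27.6 + 342.897 = 370.497 °C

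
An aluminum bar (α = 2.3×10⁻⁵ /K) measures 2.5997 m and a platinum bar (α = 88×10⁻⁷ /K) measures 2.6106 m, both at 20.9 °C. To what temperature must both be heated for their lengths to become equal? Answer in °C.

T = 316.9 °C

L₁(1 + α₁ΔT) = L₂(1 + α₂ΔT) ⇒ ΔT = (L₂ − L₁)/(α₁L₁ − α₂L₂)
L₂ − L₁ = 2.6106 − 2.5997 = 1.09×10⁻² m
α₁L₁ − α₂L₂ = 2.3×10⁻⁵×2.5997 − 88×10⁻⁷×2.6106 = 3.681982×10⁻⁵ m/K
ΔT = 1.09×10⁻² / 3.681982×10⁻⁵ = 296.036 K
T = 20.9 + 296.036 = 316.936 °C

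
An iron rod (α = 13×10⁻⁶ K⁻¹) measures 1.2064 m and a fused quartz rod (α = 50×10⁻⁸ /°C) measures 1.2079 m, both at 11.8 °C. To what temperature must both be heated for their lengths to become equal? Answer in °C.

L₁(1 + α₁ΔT) = L₂(1 + α₂ΔT) ⇒ ΔT = (L₂ − L₁)/(α₁L₁ − α₂L₂)
L₂ − L₁ = 1.2079 − 1.2064 = 1.50×10⁻³ m
α₁L₁ − α₂L₂ = 13×10⁻⁶×1.2064 − 50×10⁻⁸×1.2079 = 1.507925×10⁻⁵ m/K
ΔT = 1.50×10⁻³ / 1.507925×10⁻⁵ = 99.474 K
T = 11.8 + 99.474 = 111.274 °C

T = 111.3 °C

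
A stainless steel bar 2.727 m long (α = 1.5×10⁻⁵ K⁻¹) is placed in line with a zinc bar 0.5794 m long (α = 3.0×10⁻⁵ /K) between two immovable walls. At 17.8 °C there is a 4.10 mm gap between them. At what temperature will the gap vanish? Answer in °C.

α₁L₁ = 4.0905×10⁻⁵ m/K, α₂L₂ = 1.7382×10⁻⁵ m/K → total 5.8287×10⁻⁵ m/K
ΔT = g/(α₁L₁+α₂L₂) = 4.10×10⁻³ / 5.8287×10⁻⁵ = 70.342 K
T = 17.8 + 70.342 = 88.142 °C

T = 88.1 °C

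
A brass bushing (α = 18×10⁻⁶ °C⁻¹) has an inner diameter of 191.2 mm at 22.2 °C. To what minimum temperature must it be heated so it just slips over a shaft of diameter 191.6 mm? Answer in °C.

T = 138 °C

Required Δd = 191.6 − 191.2 = 0.4 mm
Δd = αd₀ΔT ⇒ ΔT = Δd/(αd₀) = 0.4 / (18×10⁻⁶ × 191.2) = 116.23 K
T_min = 22.2 + 116.23 = 138.43 °C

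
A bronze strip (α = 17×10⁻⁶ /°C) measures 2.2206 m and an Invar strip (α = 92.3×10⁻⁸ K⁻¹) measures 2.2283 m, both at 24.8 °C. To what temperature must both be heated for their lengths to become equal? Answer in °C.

T = 240.5 °C

Equal length when α₁L₁ΔT − α₂L₂ΔT = L₂ − L₁ = 7.70×10⁻³ m
α₁L₁ = 3.77502×10⁻⁵, α₂L₂ = 2.0567209×10⁻⁶ → Δ(αL) = 3.56934791×10⁻⁵ m/K
ΔT = 7.70×10⁻³ / 3.56934791×10⁻⁵ = 215.726 K, so T = 24.8 + 215.726 = 240.526 °C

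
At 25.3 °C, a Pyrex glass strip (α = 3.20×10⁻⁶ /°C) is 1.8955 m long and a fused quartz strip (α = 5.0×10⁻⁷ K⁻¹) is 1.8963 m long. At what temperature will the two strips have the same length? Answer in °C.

L₁(1 + α₁ΔT) = L₂(1 + α₂ΔT) ⇒ ΔT = (L₂ − L₁)/(α₁L₁ − α₂L₂)
L₂ − L₁ = 1.8963 − 1.8955 = 8.00×10⁻⁴ m
α₁L₁ − α₂L₂ = 3.20×10⁻⁶×1.8955 − 5.0×10⁻⁷×1.8963 = 5.11745×10⁻⁶ m/K
ΔT = 8.00×10⁻⁴ / 5.11745×10⁻⁶ = 156.328 K
T = 25.3 + 156.328 = 181.628 °C

T = 181.6 °C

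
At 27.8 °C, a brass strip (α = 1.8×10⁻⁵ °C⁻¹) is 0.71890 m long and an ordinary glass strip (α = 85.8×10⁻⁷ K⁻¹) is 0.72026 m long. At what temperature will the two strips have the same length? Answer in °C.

L₁(1 + α₁ΔT) = L₂(1 + α₂ΔT) ⇒ ΔT = (L₂ − L₁)/(α₁L₁ − α₂L₂)
L₂ − L₁ = 0.72026 − 0.71890 = 1.36×10⁻³ m
α₁L₁ − α₂L₂ = 1.8×10⁻⁵×0.71890 − 85.8×10⁻⁷×0.72026 = 6.7603692×10⁻⁶ m/K
ΔT = 1.36×10⁻³ / 6.7603692×10⁻⁶ = 201.172 K
T = 27.8 + 201.172 = 228.972 °C

T = 229.0 °C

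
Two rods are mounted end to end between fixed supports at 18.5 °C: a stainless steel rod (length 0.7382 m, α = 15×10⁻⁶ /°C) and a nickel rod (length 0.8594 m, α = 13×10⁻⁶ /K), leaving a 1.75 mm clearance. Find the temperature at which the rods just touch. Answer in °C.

T = 97.2 °C

α₁L₁ = 1.1073×10⁻⁵ m/K, α₂L₂ = 1.11722×10⁻⁵ m/K → total 2.22452×10⁻⁵ m/K
ΔT = g/(α₁L₁+α₂L₂) = 1.75×10⁻³ / 2.22452×10⁻⁵ = 78.669 K
T = 18.5 + 78.669 = 97.169 °C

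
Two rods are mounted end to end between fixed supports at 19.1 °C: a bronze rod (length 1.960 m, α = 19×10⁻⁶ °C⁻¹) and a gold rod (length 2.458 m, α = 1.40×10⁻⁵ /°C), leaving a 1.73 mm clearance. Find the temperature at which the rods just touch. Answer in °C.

Gap closes when ΔL₁ + ΔL₂ = 1.73 mm = 1.73×10⁻³ m
(α₁L₁ + α₂L₂)ΔT = g
α₁L₁ + α₂L₂ = 19×10⁻⁶×1.960 + 1.40×10⁻⁵×2.458 = 7.1652×10⁻⁵ m/K
ΔT = 1.73×10⁻³ / 7.1652×10⁻⁵ = 24.144 K
T = 19.1 + 24.144 = 43.244 °C

T = 43.2 °C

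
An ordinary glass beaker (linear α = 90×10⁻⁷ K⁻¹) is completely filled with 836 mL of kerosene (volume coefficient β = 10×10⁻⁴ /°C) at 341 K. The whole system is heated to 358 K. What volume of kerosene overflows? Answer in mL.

13.8 mL

The beaker also expands: β_container ≈ 3α = 2.7×10⁻⁵ /K
Net overflow = V₀(β_liq − 3α_cont)ΔT
β − 3α = 1.00×10⁻³ − 2.7×10⁻⁵ = 9.73×10⁻⁴ /K; ΔT = 17 K
ΔV = 836 × 9.73×10⁻⁴ × 17 = 13.8 mL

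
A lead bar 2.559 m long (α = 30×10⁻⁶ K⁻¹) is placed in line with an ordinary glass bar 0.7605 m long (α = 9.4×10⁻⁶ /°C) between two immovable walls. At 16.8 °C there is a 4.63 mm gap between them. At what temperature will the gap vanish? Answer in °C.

α₁L₁ = 7.677×10⁻⁵ m/K, α₂L₂ = 7.1487×10⁻⁶ m/K → total 8.39187×10⁻⁵ m/K
ΔT = g/(α₁L₁+α₂L₂) = 4.63×10⁻³ / 8.39187×10⁻⁵ = 55.172 K
T = 16.8 + 55.172 = 71.972 °C

T = 72.0 °C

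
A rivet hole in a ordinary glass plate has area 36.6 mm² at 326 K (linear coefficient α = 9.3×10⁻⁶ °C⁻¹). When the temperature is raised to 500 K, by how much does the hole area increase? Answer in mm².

ΔA = 0.118 mm²

Area coefficient ≈ 2α; |ΔT| = 174 K
ΔA = 2αA₀ΔT = 2(9.3×10⁻⁶)(36.6)(174) = 0.118 mm²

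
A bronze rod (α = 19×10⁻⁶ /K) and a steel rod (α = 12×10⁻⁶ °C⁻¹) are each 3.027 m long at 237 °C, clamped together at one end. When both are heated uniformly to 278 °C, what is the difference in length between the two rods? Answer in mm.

ΔT = 41 K
bronze: ΔL = 19×10⁻⁶ × 3.027 m × 41 = 2.3580×10⁻³ m = 2.3580 mm
steel: ΔL = 12×10⁻⁶ × 3.027 m × 41 = 1.4893×10⁻³ m = 1.4893 mm
difference = 2.3580 − 1.4893 = 0.8687 mm

0.869 mm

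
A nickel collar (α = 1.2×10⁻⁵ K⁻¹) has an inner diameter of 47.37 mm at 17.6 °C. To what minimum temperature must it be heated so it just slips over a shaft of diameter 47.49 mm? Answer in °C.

T = 229 °C

Required Δd = 47.49 − 47.37 = 0.12 mm
Δd = αd₀ΔT ⇒ ΔT = Δd/(αd₀) = 0.12 / (1.2×10⁻⁵ × 47.37) = 211.10 K
T_min = 17.6 + 211.10 = 228.70 °C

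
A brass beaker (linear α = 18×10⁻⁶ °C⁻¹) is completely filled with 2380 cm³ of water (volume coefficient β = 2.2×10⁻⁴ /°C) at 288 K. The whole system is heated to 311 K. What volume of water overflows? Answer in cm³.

9.09 cm³

The beaker also expands: β_container ≈ 3α = 5.4×10⁻⁵ /K
Net overflow = V₀(β_liq − 3α_cont)ΔT
β − 3α = 2.20×10⁻⁴ − 5.4×10⁻⁵ = 1.66×10⁻⁴ /K; ΔT = 23 K
ΔV = 2380 × 1.66×10⁻⁴ × 23 = 9.09 cm³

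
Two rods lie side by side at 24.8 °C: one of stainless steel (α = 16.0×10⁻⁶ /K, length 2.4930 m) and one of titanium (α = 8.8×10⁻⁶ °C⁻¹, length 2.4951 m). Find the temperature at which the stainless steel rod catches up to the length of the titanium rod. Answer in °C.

L₁(1 + α₁ΔT) = L₂(1 + α₂ΔT) ⇒ ΔT = (L₂ − L₁)/(α₁L₁ − α₂L₂)
L₂ − L₁ = 2.4951 − 2.4930 = 2.10×10⁻³ m
α₁L₁ − α₂L₂ = 16.0×10⁻⁶×2.4930 − 8.8×10⁻⁶×2.4951 = 1.793112×10⁻⁵ m/K
ΔT = 2.10×10⁻³ / 1.793112×10⁻⁵ = 117.115 K
T = 24.8 + 117.115 = 141.915 °C

T = 141.9 °C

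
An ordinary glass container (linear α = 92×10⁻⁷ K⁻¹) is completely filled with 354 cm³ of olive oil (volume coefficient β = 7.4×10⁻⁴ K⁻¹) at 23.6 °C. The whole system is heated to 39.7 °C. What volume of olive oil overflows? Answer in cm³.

The container also expands: β_container ≈ 3α = 2.76×10⁻⁵ /K
Net overflow = V₀(β_liq − 3α_cont)ΔT
β − 3α = 7.40×10⁻⁴ − 2.76×10⁻⁵ = 7.124×10⁻⁴ /K; ΔT = 16.1 K
ΔV = 354 × 7.124×10⁻⁴ × 16.1 = 4.06 cm³

4.06 cm³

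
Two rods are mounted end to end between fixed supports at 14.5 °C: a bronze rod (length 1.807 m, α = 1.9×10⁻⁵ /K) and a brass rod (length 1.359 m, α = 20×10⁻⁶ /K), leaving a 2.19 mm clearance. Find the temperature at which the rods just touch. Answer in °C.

Gap closes when ΔL₁ + ΔL₂ = 2.19 mm = 2.19×10⁻³ m
(α₁L₁ + α₂L₂)ΔT = g
α₁L₁ + α₂L₂ = 1.9×10⁻⁵×1.807 + 20×10⁻⁶×1.359 = 6.1513×10⁻⁵ m/K
ΔT = 2.19×10⁻³ / 6.1513×10⁻⁵ = 35.602 K
T = 14.5 + 35.602 = 50.102 °C

T = 50.1 °C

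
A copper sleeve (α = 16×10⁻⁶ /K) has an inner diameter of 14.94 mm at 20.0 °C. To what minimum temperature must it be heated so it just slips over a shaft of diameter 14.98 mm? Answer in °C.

T = 187 °C

Required Δd = 14.98 − 14.94 = 0.04 mm
Δd = αd₀ΔT ⇒ ΔT = Δd/(αd₀) = 0.04 / (16×10⁻⁶ × 14.94) = 167.34 K
T_min = 20.0 + 167.34 = 187.34 °C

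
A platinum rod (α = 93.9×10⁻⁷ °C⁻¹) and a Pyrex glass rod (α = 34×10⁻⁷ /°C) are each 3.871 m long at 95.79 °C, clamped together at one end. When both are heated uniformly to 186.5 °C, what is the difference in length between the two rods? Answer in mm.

2.10 mm

ΔT = 90.71 K
platinum: ΔL = 93.9×10⁻⁷ × 3.871 m × 90.71 = 3.2972×10⁻³ m = 3.2972 mm
Pyrex glass: ΔL = 34×10⁻⁷ × 3.871 m × 90.71 = 1.1939×10⁻³ m = 1.1939 mm
difference = 3.2972 − 1.1939 = 2.1033 mm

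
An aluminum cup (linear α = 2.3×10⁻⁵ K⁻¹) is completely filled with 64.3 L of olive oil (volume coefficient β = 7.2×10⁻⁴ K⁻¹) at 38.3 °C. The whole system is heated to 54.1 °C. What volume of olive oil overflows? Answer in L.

0.661 L

The cup also expands: β_container ≈ 3α = 6.9×10⁻⁵ /K
Net overflow = V₀(β_liq − 3α_cont)ΔT
β − 3α = 7.20×10⁻⁴ − 6.9×10⁻⁵ = 6.51×10⁻⁴ /K; ΔT = 15.8 K
ΔV = 64.3 × 6.51×10⁻⁴ × 15.8 = 0.661 L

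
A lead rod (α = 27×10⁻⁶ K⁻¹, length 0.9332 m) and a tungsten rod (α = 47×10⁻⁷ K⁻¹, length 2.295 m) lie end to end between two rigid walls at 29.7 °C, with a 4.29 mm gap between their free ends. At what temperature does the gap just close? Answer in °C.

T = 149 °C

Gap closes when ΔL₁ + ΔL₂ = 4.29 mm = 4.29×10⁻³ m
(α₁L₁ + α₂L₂)ΔT = g
α₁L₁ + α₂L₂ = 27×10⁻⁶×0.9332 + 47×10⁻⁷×2.295 = 3.59829×10⁻⁵ m/K
ΔT = 4.29×10⁻³ / 3.59829×10⁻⁵ = 119.22 K
T = 29.7 + 119.22 = 148.92 °C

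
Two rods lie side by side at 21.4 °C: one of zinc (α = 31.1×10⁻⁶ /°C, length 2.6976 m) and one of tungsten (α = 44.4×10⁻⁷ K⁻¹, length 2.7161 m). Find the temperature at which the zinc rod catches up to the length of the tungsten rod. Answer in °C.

T = 278.9 °C

Equal length when α₁L₁ΔT − α₂L₂ΔT = L₂ − L₁ = 1.85×10⁻² m
α₁L₁ = 8.389536×10⁻⁵, α₂L₂ = 1.2059484×10⁻⁵ → Δ(αL) = 7.1835876×10⁻⁵ m/K
ΔT = 1.85×10⁻² / 7.1835876×10⁻⁵ = 257.531 K, so T = 21.4 + 257.531 = 278.931 °C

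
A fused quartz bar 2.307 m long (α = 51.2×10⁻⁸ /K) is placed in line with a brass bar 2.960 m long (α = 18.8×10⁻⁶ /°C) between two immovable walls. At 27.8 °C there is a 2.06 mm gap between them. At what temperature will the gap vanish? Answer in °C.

Gap closes when ΔL₁ + ΔL₂ = 2.06 mm = 2.06×10⁻³ m
(α₁L₁ + α₂L₂)ΔT = g
α₁L₁ + α₂L₂ = 51.2×10⁻⁸×2.307 + 18.8×10⁻⁶×2.960 = 5.6829184×10⁻⁵ m/K
ΔT = 2.06×10⁻³ / 5.6829184×10⁻⁵ = 36.249 K
T = 27.8 + 36.249 = 64.049 °C

T = 64.0 °C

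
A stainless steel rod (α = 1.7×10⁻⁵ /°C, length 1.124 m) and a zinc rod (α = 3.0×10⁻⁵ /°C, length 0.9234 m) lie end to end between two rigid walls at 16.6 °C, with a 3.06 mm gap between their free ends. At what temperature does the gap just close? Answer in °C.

T = 82.0 °C

Gap closes when ΔL₁ + ΔL₂ = 3.06 mm = 3.06×10⁻³ m
(α₁L₁ + α₂L₂)ΔT = g
α₁L₁ + α₂L₂ = 1.7×10⁻⁵×1.124 + 3.0×10⁻⁵×0.9234 = 4.681×10⁻⁵ m/K
ΔT = 3.06×10⁻³ / 4.681×10⁻⁵ = 65.371 K
T = 16.6 + 65.371 = 81.971 °C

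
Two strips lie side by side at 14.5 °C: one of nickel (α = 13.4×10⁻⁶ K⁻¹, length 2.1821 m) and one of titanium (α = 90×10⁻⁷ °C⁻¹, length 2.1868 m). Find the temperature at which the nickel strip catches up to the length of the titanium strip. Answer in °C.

Equal length when α₁L₁ΔT − α₂L₂ΔT = L₂ − L₁ = 4.70×10⁻³ m
α₁L₁ = 2.924014×10⁻⁵, α₂L₂ = 1.96812×10⁻⁵ → Δ(αL) = 9.55894×10⁻⁶ m/K
ΔT = 4.70×10⁻³ / 9.55894×10⁻⁶ = 491.686 K, so T = 14.5 + 491.686 = 506.186 °C

T = 506.2 °C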